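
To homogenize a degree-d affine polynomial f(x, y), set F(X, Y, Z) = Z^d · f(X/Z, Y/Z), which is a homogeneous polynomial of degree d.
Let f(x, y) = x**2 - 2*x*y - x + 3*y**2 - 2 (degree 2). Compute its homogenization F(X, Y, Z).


F(X, Y, Z) = X**2 - 2*X*Y - X*Z + 3*Y**2 - 2*Z**2

deg(f) = 2.
Substitute x = X/Z, y = Y/Z into f, then multiply by Z^2.
  monomial 1·x^2·y^0 ↦ 1·X^2·Y^0·Z^0.
  monomial -2·x^1·y^1 ↦ -2·X^1·Y^1·Z^0.
  monomial -1·x^1·y^0 ↦ -1·X^1·Y^0·Z^1.
  monomial 3·x^0·y^2 ↦ 3·X^0·Y^2·Z^0.
  monomial -2·x^0·y^0 ↦ -2·X^0·Y^0·Z^2.
Collecting: F(X, Y, Z) = X**2 - 2*X*Y - X*Z + 3*Y**2 - 2*Z**2.


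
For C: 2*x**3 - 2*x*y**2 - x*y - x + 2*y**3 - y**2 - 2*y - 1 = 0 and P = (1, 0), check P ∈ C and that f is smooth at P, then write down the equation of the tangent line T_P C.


Tangent line at P: 5*x - 3*y - 5 = 0.

Step 1: f(1, 0) = 0, so P lies on C.
Step 2: partial derivatives
  f_x(x, y) = 6*x**2 - 2*y**2 - y - 1, f_y(x, y) = -4*x*y - x + 6*y**2 - 2*y - 2.
  f_x(P) = 5, f_y(P) = -3 (gradient nonzero, so P is smooth).
Step 3: tangent line at P: 5·(x − 1) + -3·(y − 0) = 0.
Expanding: 5*x - 3*y - 5 = 0.


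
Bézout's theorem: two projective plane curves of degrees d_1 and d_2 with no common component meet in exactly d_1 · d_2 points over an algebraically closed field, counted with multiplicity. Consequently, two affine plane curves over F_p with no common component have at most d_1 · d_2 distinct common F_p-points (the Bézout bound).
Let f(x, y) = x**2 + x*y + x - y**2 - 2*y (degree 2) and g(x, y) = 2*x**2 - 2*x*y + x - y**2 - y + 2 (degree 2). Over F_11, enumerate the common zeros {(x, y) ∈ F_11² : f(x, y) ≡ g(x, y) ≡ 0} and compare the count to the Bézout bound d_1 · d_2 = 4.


Common zeros: {(0, 9)}; count = 1; Bézout bound = 4.

deg(f) = 2, deg(g) = 2, so Bézout bound = 4.
Scan x ∈ F_11. For each x, list the y ∈ F_11 with f(x, y) ≡ 0 and those with g(x, y) ≡ 0 (mod 11); the common zeros in that column are the intersection.
  x = 0: f ≡ 0 at y ∈ {0, 9}; g ≡ 0 at y ∈ {1, 9}; common: {9}.
  x = 1: f ≡ 0 at y ∈ {1, 9}; g ≡ 0 at y ∈ ∅; common: ∅.
  x = 2: f ≡ 0 at y ∈ ∅; g ≡ 0 at y ∈ ∅; common: ∅.
  x = 3: f ≡ 0 at y ∈ {4, 8}; g ≡ 0 at y ∈ {6, 9}; common: ∅.
  x = 4: f ≡ 0 at y ∈ ∅; g ≡ 0 at y ∈ ∅; common: ∅.
  x = 5: f ≡ 0 at y ∈ ∅; g ≡ 0 at y ∈ ∅; common: ∅.
  x = 6: f ≡ 0 at y ∈ ∅; g ≡ 0 at y ∈ {1, 8}; common: ∅.
  x = 7: f ≡ 0 at y ∈ ∅; g ≡ 0 at y ∈ {8, 10}; common: ∅.
  x = 8: f ≡ 0 at y ∈ {1, 5}; g ≡ 0 at y ∈ {6, 10}; common: ∅.
  x = 9: f ≡ 0 at y ∈ ∅; g ≡ 0 at y ∈ ∅; common: ∅.
  x = 10: f ≡ 0 at y ∈ {0, 8}; g ≡ 0 at y ∈ ∅; common: ∅.
Collecting: common zeros = {(0, 9)}, so the count is 1.
Comparison with the Bézout bound: 1 ≤ 4 = deg(f)·deg(g), as expected for curves with no common component (the affine F_11-count falls short of the bound because intersections may lie at infinity, over extension fields, or carry multiplicity).


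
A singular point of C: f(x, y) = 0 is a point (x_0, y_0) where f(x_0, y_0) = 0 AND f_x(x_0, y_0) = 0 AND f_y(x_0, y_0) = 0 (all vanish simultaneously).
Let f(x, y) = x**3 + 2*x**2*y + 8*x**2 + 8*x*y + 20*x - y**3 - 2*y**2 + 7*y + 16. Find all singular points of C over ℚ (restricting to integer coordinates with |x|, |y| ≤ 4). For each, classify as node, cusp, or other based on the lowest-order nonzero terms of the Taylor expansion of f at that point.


Singular points: {(-2, -1)}; classification: cusp.

Compute partial derivatives:
  f_x = 3*x**2 + 4*x*y + 16*x + 8*y + 20.
  f_y = 2*x**2 + 8*x - 3*y**2 - 4*y + 7.
Scan x_0 ∈ {−4, ..., 4}. For each x_0, f_y(x_0, y) is a polynomial in y; find its integer roots y ∈ {−4, ..., 4}, then test f_x and f at those candidates.
  x = -4: f_y(-4, y) = -3*y**2 - 4*y + 7; vanishes at y ∈ {1}. (-4, 1): f_x = -4 ≠ 0.
  x = -3: f_y(-3, y) = -3*y**2 - 4*y + 1; no integer root y with |y| ≤ 4.
  x = -2: f_y(-2, y) = -3*y**2 - 4*y - 1; vanishes at y ∈ {-1}. (-2, -1): f_x = 0, f = 0 — SINGULAR.
  x = -1: f_y(-1, y) = -3*y**2 - 4*y + 1; no integer root y with |y| ≤ 4.
  x = 0: f_y(0, y) = -3*y**2 - 4*y + 7; vanishes at y ∈ {1}. (0, 1): f_x = 28 ≠ 0.
  x = 1: f_y(1, y) = -3*y**2 - 4*y + 17; no integer root y with |y| ≤ 4.
  x = 2: f_y(2, y) = -3*y**2 - 4*y + 31; no integer root y with |y| ≤ 4.
  x = 3: f_y(3, y) = -3*y**2 - 4*y + 49; no integer root y with |y| ≤ 4.
  x = 4: f_y(4, y) = -3*y**2 - 4*y + 71; no integer root y with |y| ≤ 4.
Only singular point on the grid: (-2, -1).
Classify: substitute x = -2 + u, y = -1 + v and expand: f = u**3 + 2*u**2*v - v**3 + v**2.
No constant or linear terms (consistent with a singular point). Quadratic part: v**2. Cubic part: u**3 + 2*u**2*v - v**3.
The quadratic part v**2 is a perfect square, so there is a single (double) tangent line v = 0, i.e. y = -1. Restricting the cubic part to that line (v = 0) leaves u**3 ≠ 0, so f is not divisible by v and the branch is v² ≈ -u**3 to lowest order — this is a cusp.
Classification: cusp.


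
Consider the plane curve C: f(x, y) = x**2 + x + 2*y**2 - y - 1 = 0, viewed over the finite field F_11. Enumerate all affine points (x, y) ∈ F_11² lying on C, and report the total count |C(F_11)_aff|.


Affine F_11-points: {(0, 1), (0, 5), (1, 8), (1, 9), (2, 2), (2, 4), (3, 0), (3, 6), (4, 7), (4, 10), (5, 3), (6, 7), (6, 10), (7, 0), (7, 6), (8, 2), (8, 4), (9, 8), (9, 9), (10, 1), (10, 5)}; count = 21.

For each of the 121 pairs (x, y) ∈ F_11², evaluate f(x, y) mod 11. Record the zeros.
  x = 0: [0↦10, 1↦0, 2↦5, 3↦3, 4↦5, 5↦0, 6↦10, 7↦2, 8↦9, 9↦9, 10↦2]  zeros at y ∈ {1, 5}
  x = 1: [0↦1, 1↦2, 2↦7, 3↦5, 4↦7, 5↦2, 6↦1, 7↦4, 8↦0, 9↦0, 10↦4]  zeros at y ∈ {8, 9}
  x = 2: [0↦5, 1↦6, 2↦0, 3↦9, 4↦0, 5↦6, 6↦5, 7↦8, 8↦4, 9↦4, 10↦8]  zeros at y ∈ {2, 4}
  x = 3: [0↦0, 1↦1, 2↦6, 3↦4, 4↦6, 5↦1, 6↦0, 7↦3, 8↦10, 9↦10, 10↦3]  zeros at y ∈ {0, 6}
  x = 4: [0↦8, 1↦9, 2↦3, 3↦1, 4↦3, 5↦9, 6↦8, 7↦0, 8↦7, 9↦7, 10↦0]  zeros at y ∈ {7, 10}
  x = 5: [0↦7, 1↦8, 2↦2, 3↦0, 4↦2, 5↦8, 6↦7, 7↦10, 8↦6, 9↦6, 10↦10]  zeros at y ∈ {3}
  x = 6: [0↦8, 1↦9, 2↦3, 3↦1, 4↦3, 5↦9, 6↦8, 7↦0, 8↦7, 9↦7, 10↦0]  zeros at y ∈ {7, 10}
  x = 7: [0↦0, 1↦1, 2↦6, 3↦4, 4↦6, 5↦1, 6↦0, 7↦3, 8↦10, 9↦10, 10↦3]  zeros at y ∈ {0, 6}
  x = 8: [0↦5, 1↦6, 2↦0, 3↦9, 4↦0, 5↦6, 6↦5, 7↦8, 8↦4, 9↦4, 10↦8]  zeros at y ∈ {2, 4}
  x = 9: [0↦1, 1↦2, 2↦7, 3↦5, 4↦7, 5↦2, 6↦1, 7↦4, 8↦0, 9↦0, 10↦4]  zeros at y ∈ {8, 9}
  x = 10: [0↦10, 1↦0, 2↦5, 3↦3, 4↦5, 5↦0, 6↦10, 7↦2, 8↦9, 9↦9, 10↦2]  zeros at y ∈ {1, 5}
Collecting zeros: affine points = {(0, 1), (0, 5), (1, 8), (1, 9), (2, 2), (2, 4), (3, 0), (3, 6), (4, 7), (4, 10), (5, 3), (6, 7), (6, 10), (7, 0), (7, 6), (8, 2), (8, 4), (9, 8), (9, 9), (10, 1), (10, 5)}.
Total count |C(F_11)_aff| = 21.


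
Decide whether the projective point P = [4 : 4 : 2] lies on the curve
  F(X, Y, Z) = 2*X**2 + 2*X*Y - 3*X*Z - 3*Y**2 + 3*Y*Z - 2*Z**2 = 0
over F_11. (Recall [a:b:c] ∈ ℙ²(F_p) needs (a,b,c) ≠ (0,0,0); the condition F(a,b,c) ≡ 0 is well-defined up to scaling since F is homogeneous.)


F(4,4,2) ≡ 8 (mod 11); P is NOT on the curve.

Evaluate F(4, 4, 2) term-by-term (mod 11).
  2*X**2 ↦ 2·16·1·1 = 32
  2*X*Y ↦ 2·4·4·1 = 32
  -3*X*Z ↦ -3·4·1·2 = -24
  -3*Y**2 ↦ -3·1·16·1 = -48
  3*Y*Z ↦ 3·1·4·2 = 24
  -2*Z**2 ↦ -2·1·1·4 = -8
Sum: F(4, 4, 2) = (32) + (32) + (-24) + (-48) + (24) + (-8) = 8.
Reducing mod 11: 8 ≡ 8 (mod 11).
Since F(a, b, c) ≡ 8 ≠ 0 (mod 11), P does NOT lie on the curve.


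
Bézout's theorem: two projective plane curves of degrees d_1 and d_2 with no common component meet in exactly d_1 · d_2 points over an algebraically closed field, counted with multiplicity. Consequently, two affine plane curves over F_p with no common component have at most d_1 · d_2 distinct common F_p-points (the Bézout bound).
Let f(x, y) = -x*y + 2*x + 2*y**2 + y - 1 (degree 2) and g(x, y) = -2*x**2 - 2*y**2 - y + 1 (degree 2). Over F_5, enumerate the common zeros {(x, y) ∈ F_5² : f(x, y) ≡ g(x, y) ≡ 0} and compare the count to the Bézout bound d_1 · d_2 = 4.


Common zeros: {(0, 3), (0, 4), (3, 1)}; count = 3; Bézout bound = 4.

deg(f) = 2, deg(g) = 2, so Bézout bound = 4.
Scan x ∈ F_5. For each x, list the y ∈ F_5 with f(x, y) ≡ 0 and those with g(x, y) ≡ 0 (mod 5); the common zeros in that column are the intersection.
  x = 0: f ≡ 0 at y ∈ {3, 4}; g ≡ 0 at y ∈ {3, 4}; common: {3, 4}.
  x = 1: f ≡ 0 at y ∈ ∅; g ≡ 0 at y ∈ ∅; common: ∅.
  x = 2: f ≡ 0 at y ∈ ∅; g ≡ 0 at y ∈ {1}; common: ∅.
  x = 3: f ≡ 0 at y ∈ {0, 1}; g ≡ 0 at y ∈ {1}; common: {1}.
  x = 4: f ≡ 0 at y ∈ ∅; g ≡ 0 at y ∈ ∅; common: ∅.
Collecting: common zeros = {(0, 3), (0, 4), (3, 1)}, so the count is 3.
Comparison with the Bézout bound: 3 ≤ 4 = deg(f)·deg(g), as expected for curves with no common component (the affine F_5-count falls short of the bound because intersections may lie at infinity, over extension fields, or carry multiplicity).


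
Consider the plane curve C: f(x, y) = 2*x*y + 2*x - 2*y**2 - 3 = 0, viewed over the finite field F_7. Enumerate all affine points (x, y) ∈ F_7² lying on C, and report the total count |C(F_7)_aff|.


Affine F_7-points: {(0, 3), (0, 4), (3, 1), (3, 2), (5, 0), (5, 5)}; count = 6.

For each of the 49 pairs (x, y) ∈ F_7², evaluate f(x, y) mod 7. Record the zeros.
  x = 0: [0↦4, 1↦2, 2↦3, 3↦0, 4↦0, 5↦3, 6↦2]  zeros at y ∈ {3, 4}
  x = 1: [0↦6, 1↦6, 2↦2, 3↦1, 4↦3, 5↦1, 6↦2]  zeros at y ∈ ∅
  x = 2: [0↦1, 1↦3, 2↦1, 3↦2, 4↦6, 5↦6, 6↦2]  zeros at y ∈ ∅
  x = 3: [0↦3, 1↦0, 2↦0, 3↦3, 4↦2, 5↦4, 6↦2]  zeros at y ∈ {1, 2}
  x = 4: [0↦5, 1↦4, 2↦6, 3↦4, 4↦5, 5↦2, 6↦2]  zeros at y ∈ ∅
  x = 5: [0↦0, 1↦1, 2↦5, 3↦5, 4↦1, 5↦0, 6↦2]  zeros at y ∈ {0, 5}
  x = 6: [0↦2, 1↦5, 2↦4, 3↦6, 4↦4, 5↦5, 6↦2]  zeros at y ∈ ∅
Collecting zeros: affine points = {(0, 3), (0, 4), (3, 1), (3, 2), (5, 0), (5, 5)}.
Total count |C(F_7)_aff| = 6.


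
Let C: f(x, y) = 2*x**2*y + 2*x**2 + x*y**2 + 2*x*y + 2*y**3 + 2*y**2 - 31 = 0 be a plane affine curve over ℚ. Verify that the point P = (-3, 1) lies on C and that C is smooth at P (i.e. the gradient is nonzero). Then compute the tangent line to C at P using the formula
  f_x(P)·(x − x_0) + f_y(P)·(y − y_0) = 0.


Tangent line at P: -21*x + 16*y - 79 = 0.

Step 1: f(-3, 1) = 0, so P lies on C.
Step 2: partial derivatives
  f_x(x, y) = 4*x*y + 4*x + y**2 + 2*y, f_y(x, y) = 2*x**2 + 2*x*y + 2*x + 6*y**2 + 4*y.
  f_x(P) = -21, f_y(P) = 16 (gradient nonzero, so P is smooth).
Step 3: tangent line at P: -21·(x − -3) + 16·(y − 1) = 0.
Expanding: -21*x + 16*y - 79 = 0.


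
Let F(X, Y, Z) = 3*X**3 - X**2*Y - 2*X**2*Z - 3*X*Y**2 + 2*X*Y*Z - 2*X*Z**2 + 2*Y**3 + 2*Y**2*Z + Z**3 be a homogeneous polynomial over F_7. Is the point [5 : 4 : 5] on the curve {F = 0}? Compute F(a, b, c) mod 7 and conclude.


F(5,4,5) ≡ 1 (mod 7); P is NOT on the curve.

Evaluate F(5, 4, 5) term-by-term (mod 7).
  3*X**3 ↦ 3·125·1·1 = 375
  -X**2*Y ↦ -1·25·4·1 = -100
  -2*X**2*Z ↦ -2·25·1·5 = -250
  -3*X*Y**2 ↦ -3·5·16·1 = -240
  2*X*Y*Z ↦ 2·5·4·5 = 200
  -2*X*Z**2 ↦ -2·5·1·25 = -250
  2*Y**3 ↦ 2·1·64·1 = 128
  2*Y**2*Z ↦ 2·1·16·5 = 160
  Z**3 ↦ 1·1·1·125 = 125
Sum: F(5, 4, 5) = (375) + (-100) + (-250) + (-240) + (200) + (-250) + (128) + (160) + (125) = 148.
Reducing mod 7: 148 ≡ 1 (mod 7).
Since F(a, b, c) ≡ 1 ≠ 0 (mod 7), P does NOT lie on the curve.


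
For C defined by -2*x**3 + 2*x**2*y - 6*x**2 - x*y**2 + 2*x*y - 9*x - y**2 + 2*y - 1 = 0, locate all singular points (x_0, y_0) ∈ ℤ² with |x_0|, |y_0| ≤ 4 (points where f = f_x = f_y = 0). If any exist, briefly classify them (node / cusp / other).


Singular points: {(-2, -3)}; classification: cusp.

Compute partial derivatives:
  f_x = -6*x**2 + 4*x*y - 12*x - y**2 + 2*y - 9.
  f_y = 2*x**2 - 2*x*y + 2*x - 2*y + 2.
Scan x_0 ∈ {−4, ..., 4}. For each x_0, f_y(x_0, y) is a polynomial in y; find its integer roots y ∈ {−4, ..., 4}, then test f_x and f at those candidates.
  x = -4: f_y(-4, y) = 6*y + 26; no integer root y with |y| ≤ 4.
  x = -3: f_y(-3, y) = 4*y + 14; no integer root y with |y| ≤ 4.
  x = -2: f_y(-2, y) = 2*y + 6; vanishes at y ∈ {-3}. (-2, -3): f_x = 0, f = 0 — SINGULAR.
  x = -1: f_y(-1, y) = 2; no integer root y with |y| ≤ 4.
  x = 0: f_y(0, y) = 2 - 2*y; vanishes at y ∈ {1}. (0, 1): f_x = -8 ≠ 0.
  x = 1: f_y(1, y) = 6 - 4*y; no integer root y with |y| ≤ 4.
  x = 2: f_y(2, y) = 14 - 6*y; no integer root y with |y| ≤ 4.
  x = 3: f_y(3, y) = 26 - 8*y; no integer root y with |y| ≤ 4.
  x = 4: f_y(4, y) = 42 - 10*y; no integer root y with |y| ≤ 4.
Only singular point on the grid: (-2, -3).
Classify: substitute x = -2 + u, y = -3 + v and expand: f = -2*u**3 + 2*u**2*v - u*v**2 + v**2.
No constant or linear terms (consistent with a singular point). Quadratic part: v**2. Cubic part: -2*u**3 + 2*u**2*v - u*v**2.
The quadratic part v**2 is a perfect square, so there is a single (double) tangent line v = 0, i.e. y = -3. Restricting the cubic part to that line (v = 0) leaves -2*u**3 ≠ 0, so f is not divisible by v and the branch is v² ≈ 2*u**3 to lowest order — this is a cusp.
Classification: cusp.


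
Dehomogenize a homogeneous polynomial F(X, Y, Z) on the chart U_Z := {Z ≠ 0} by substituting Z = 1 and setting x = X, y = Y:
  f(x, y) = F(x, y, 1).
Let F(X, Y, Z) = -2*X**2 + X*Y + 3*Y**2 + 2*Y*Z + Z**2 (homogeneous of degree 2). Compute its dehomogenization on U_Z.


f(x, y) = -2*x**2 + x*y + 3*y**2 + 2*y + 1

On U_Z we set Z = 1. Each monomial c·X^i·Y^j·Z^k in F becomes c·x^i·y^j·1^k = c·x^i·y^j.
Substituting Z = 1: F(X, Y, 1) = -2*x**2 + x*y + 3*y**2 + 2*y + 1.
Note: deg(f) ≤ deg(F) = 2; strict inequality happens when F is divisible by Z (lost terms).


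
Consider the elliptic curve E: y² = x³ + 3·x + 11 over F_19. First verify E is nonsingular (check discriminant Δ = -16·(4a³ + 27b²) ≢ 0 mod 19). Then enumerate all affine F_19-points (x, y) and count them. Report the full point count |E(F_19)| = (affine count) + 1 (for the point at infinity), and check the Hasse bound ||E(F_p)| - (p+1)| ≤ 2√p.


Affine points = {(0, 7), (0, 12), (2, 5), (2, 14), (3, 3), (3, 16), (4, 7), (4, 12), (6, 6), (6, 13), (9, 8), (9, 11), (11, 8), (11, 11), (13, 9), (13, 10), (14, 2), (14, 17), (15, 7), (15, 12), (17, 4), (17, 15), (18, 8), (18, 11)}; affine count = 24; |E(F_19)| = 25.

Discriminant check: Δ ∝ 4a³ + 27b² = 4·3³ + 27·11² = 4·27 + 27·121 ≡ 12 (mod 19). Nonzero ⇒ E is nonsingular.
For each x ∈ F_19, compute rhs = x³ + 3·x + 11 mod 19, then count y ∈ F_19 with y² ≡ rhs.
  x = 0: rhs = 11, matching y values: 7, 12 (2 points).
  x = 1: rhs = 15, matching y values: none (0 points).
  x = 2: rhs = 6, matching y values: 5, 14 (2 points).
  x = 3: rhs = 9, matching y values: 3, 16 (2 points).
  x = 4: rhs = 11, matching y values: 7, 12 (2 points).
  x = 5: rhs = 18, matching y values: none (0 points).
  x = 6: rhs = 17, matching y values: 6, 13 (2 points).
  x = 7: rhs = 14, matching y values: none (0 points).
  x = 8: rhs = 15, matching y values: none (0 points).
  x = 9: rhs = 7, matching y values: 8, 11 (2 points).
  x = 10: rhs = 15, matching y values: none (0 points).
  x = 11: rhs = 7, matching y values: 8, 11 (2 points).
  x = 12: rhs = 8, matching y values: none (0 points).
  x = 13: rhs = 5, matching y values: 9, 10 (2 points).
  x = 14: rhs = 4, matching y values: 2, 17 (2 points).
  x = 15: rhs = 11, matching y values: 7, 12 (2 points).
  x = 16: rhs = 13, matching y values: none (0 points).
  x = 17: rhs = 16, matching y values: 4, 15 (2 points).
  x = 18: rhs = 7, matching y values: 8, 11 (2 points).
Total affine count: 24.
Full point count |E(F_19)| = 24 + 1 = 25.
Hasse bound: |25 − (19+1)| = |5| = 5 ≤ 2√19 ≈ 8.7178 ✓.


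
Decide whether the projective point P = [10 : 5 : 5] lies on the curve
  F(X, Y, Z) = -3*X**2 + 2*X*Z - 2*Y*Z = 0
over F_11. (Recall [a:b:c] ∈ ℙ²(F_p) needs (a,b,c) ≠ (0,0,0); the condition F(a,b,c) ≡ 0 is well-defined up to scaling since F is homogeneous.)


F(10,5,5) ≡ 3 (mod 11); P is NOT on the curve.

Evaluate F(10, 5, 5) term-by-term (mod 11).
  -3*X**2 ↦ -3·100·1·1 = -300
  2*X*Z ↦ 2·10·1·5 = 100
  -2*Y*Z ↦ -2·1·5·5 = -50
Sum: F(10, 5, 5) = (-300) + (100) + (-50) = -250.
Reducing mod 11: -250 ≡ 3 (mod 11).
Since F(a, b, c) ≡ 3 ≠ 0 (mod 11), P does NOT lie on the curve.


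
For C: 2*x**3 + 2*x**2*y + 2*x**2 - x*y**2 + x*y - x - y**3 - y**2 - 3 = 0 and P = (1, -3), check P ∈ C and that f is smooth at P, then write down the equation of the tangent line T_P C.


Tangent line at P: -15*x - 12*y - 21 = 0.

Step 1: f(1, -3) = 0, so P lies on C.
Step 2: partial derivatives
  f_x(x, y) = 6*x**2 + 4*x*y + 4*x - y**2 + y - 1, f_y(x, y) = 2*x**2 - 2*x*y + x - 3*y**2 - 2*y.
  f_x(P) = -15, f_y(P) = -12 (gradient nonzero, so P is smooth).
Step 3: tangent line at P: -15·(x − 1) + -12·(y − -3) = 0.
Expanding: -15*x - 12*y - 21 = 0.


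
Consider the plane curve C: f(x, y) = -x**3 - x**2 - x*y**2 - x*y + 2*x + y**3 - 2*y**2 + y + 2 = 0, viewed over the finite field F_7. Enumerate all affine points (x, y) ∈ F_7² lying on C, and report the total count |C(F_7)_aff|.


Affine F_7-points: {(0, 3), (1, 1), (2, 5), (3, 0), (4, 0), (6, 0), (6, 4)}; count = 7.

For each of the 49 pairs (x, y) ∈ F_7², evaluate f(x, y) mod 7. Record the zeros.
  x = 0: [0↦2, 1↦2, 2↦4, 3↦0, 4↦3, 5↦5, 6↦5]  zeros at y ∈ {3}
  x = 1: [0↦2, 1↦0, 2↦5, 3↦2, 4↦4, 5↦3, 6↦5]  zeros at y ∈ {1}
  x = 2: [0↦1, 1↦4, 2↦5, 3↦3, 4↦4, 5↦0, 6↦4]  zeros at y ∈ {5}
  x = 3: [0↦0, 1↦1, 2↦5, 3↦4, 4↦4, 5↦4, 6↦3]  zeros at y ∈ {0}
  x = 4: [0↦0, 1↦6, 2↦6, 3↦6, 4↦5, 5↦2, 6↦3]  zeros at y ∈ {0}
  x = 5: [0↦2, 1↦6, 2↦2, 3↦3, 4↦1, 5↦2, 6↦5]  zeros at y ∈ ∅
  x = 6: [0↦0, 1↦2, 2↦1, 3↦3, 4↦0, 5↦5, 6↦3]  zeros at y ∈ {0, 4}
Collecting zeros: affine points = {(0, 3), (1, 1), (2, 5), (3, 0), (4, 0), (6, 0), (6, 4)}.
Total count |C(F_7)_aff| = 7.


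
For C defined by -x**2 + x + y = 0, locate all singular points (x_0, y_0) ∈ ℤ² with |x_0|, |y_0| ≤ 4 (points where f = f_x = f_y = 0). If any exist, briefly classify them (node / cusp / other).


No singular points in the scanned grid; C is smooth there.

Compute partial derivatives:
  f_x = 1 - 2*x.
  f_y = 1.
f_y = 1 is a nonzero constant, so f_y never vanishes: no point (x, y) can satisfy f = f_x = f_y = 0. In particular no (x, y) ∈ {−4, ..., 4}² is singular; the curve is smooth.


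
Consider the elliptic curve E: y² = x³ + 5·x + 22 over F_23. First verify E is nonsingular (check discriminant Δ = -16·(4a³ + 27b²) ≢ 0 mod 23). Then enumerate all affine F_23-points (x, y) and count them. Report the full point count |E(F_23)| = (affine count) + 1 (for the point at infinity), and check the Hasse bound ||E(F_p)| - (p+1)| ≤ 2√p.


Affine points = {(3, 8), (3, 15), (7, 3), (7, 20), (12, 4), (12, 19), (16, 9), (16, 14), (17, 11), (17, 12), (20, 7), (20, 16), (21, 2), (21, 21), (22, 4), (22, 19)}; affine count = 16; |E(F_23)| = 17.

Discriminant check: Δ ∝ 4a³ + 27b² = 4·5³ + 27·22² = 4·125 + 27·484 ≡ 21 (mod 23). Nonzero ⇒ E is nonsingular.
For each x ∈ F_23, compute rhs = x³ + 5·x + 22 mod 23, then count y ∈ F_23 with y² ≡ rhs.
  x = 0: rhs = 22, matching y values: none (0 points).
  x = 1: rhs = 5, matching y values: none (0 points).
  x = 2: rhs = 17, matching y values: none (0 points).
  x = 3: rhs = 18, matching y values: 8, 15 (2 points).
  x = 4: rhs = 14, matching y values: none (0 points).
  x = 5: rhs = 11, matching y values: none (0 points).
  x = 6: rhs = 15, matching y values: none (0 points).
  x = 7: rhs = 9, matching y values: 3, 20 (2 points).
  x = 8: rhs = 22, matching y values: none (0 points).
  x = 9: rhs = 14, matching y values: none (0 points).
  x = 10: rhs = 14, matching y values: none (0 points).
  x = 11: rhs = 5, matching y values: none (0 points).
  x = 12: rhs = 16, matching y values: 4, 19 (2 points).
  x = 13: rhs = 7, matching y values: none (0 points).
  x = 14: rhs = 7, matching y values: none (0 points).
  x = 15: rhs = 22, matching y values: none (0 points).
  x = 16: rhs = 12, matching y values: 9, 14 (2 points).
  x = 17: rhs = 6, matching y values: 11, 12 (2 points).
  x = 18: rhs = 10, matching y values: none (0 points).
  x = 19: rhs = 7, matching y values: none (0 points).
  x = 20: rhs = 3, matching y values: 7, 16 (2 points).
  x = 21: rhs = 4, matching y values: 2, 21 (2 points).
  x = 22: rhs = 16, matching y values: 4, 19 (2 points).
Total affine count: 16.
Full point count |E(F_23)| = 16 + 1 = 17.
Hasse bound: |17 − (23+1)| = |-7| = 7 ≤ 2√23 ≈ 9.5917 ✓.


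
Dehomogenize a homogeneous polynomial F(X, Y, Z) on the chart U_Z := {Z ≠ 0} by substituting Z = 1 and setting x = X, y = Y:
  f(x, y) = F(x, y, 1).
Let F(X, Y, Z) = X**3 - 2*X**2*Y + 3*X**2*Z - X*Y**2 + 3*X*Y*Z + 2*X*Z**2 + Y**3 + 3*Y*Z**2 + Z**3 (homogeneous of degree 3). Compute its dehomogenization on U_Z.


f(x, y) = x**3 - 2*x**2*y + 3*x**2 - x*y**2 + 3*x*y + 2*x + y**3 + 3*y + 1

On U_Z we set Z = 1. Each monomial c·X^i·Y^j·Z^k in F becomes c·x^i·y^j·1^k = c·x^i·y^j.
Substituting Z = 1: F(X, Y, 1) = x**3 - 2*x**2*y + 3*x**2 - x*y**2 + 3*x*y + 2*x + y**3 + 3*y + 1.
Note: deg(f) ≤ deg(F) = 3; strict inequality happens when F is divisible by Z (lost terms).


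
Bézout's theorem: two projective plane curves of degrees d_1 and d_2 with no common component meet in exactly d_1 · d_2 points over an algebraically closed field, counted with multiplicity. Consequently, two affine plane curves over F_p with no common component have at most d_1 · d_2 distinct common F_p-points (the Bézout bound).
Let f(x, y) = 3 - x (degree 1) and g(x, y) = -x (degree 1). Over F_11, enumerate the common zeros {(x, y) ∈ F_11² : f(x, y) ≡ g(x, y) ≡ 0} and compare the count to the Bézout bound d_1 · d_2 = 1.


Common zeros: ∅; count = 0; Bézout bound = 1.

deg(f) = 1, deg(g) = 1, so Bézout bound = 1.
Scan x ∈ F_11. For each x, list the y ∈ F_11 with f(x, y) ≡ 0 and those with g(x, y) ≡ 0 (mod 11); the common zeros in that column are the intersection.
  x = 0: f ≡ 0 at y ∈ ∅; g ≡ 0 at y ∈ {0, 1, 2, 3, 4, 5, 6, 7, 8, 9, 10}; common: ∅.
  x = 1: f ≡ 0 at y ∈ ∅; g ≡ 0 at y ∈ ∅; common: ∅.
  x = 2: f ≡ 0 at y ∈ ∅; g ≡ 0 at y ∈ ∅; common: ∅.
  x = 3: f ≡ 0 at y ∈ {0, 1, 2, 3, 4, 5, 6, 7, 8, 9, 10}; g ≡ 0 at y ∈ ∅; common: ∅.
  x = 4: f ≡ 0 at y ∈ ∅; g ≡ 0 at y ∈ ∅; common: ∅.
  x = 5: f ≡ 0 at y ∈ ∅; g ≡ 0 at y ∈ ∅; common: ∅.
  x = 6: f ≡ 0 at y ∈ ∅; g ≡ 0 at y ∈ ∅; common: ∅.
  x = 7: f ≡ 0 at y ∈ ∅; g ≡ 0 at y ∈ ∅; common: ∅.
  x = 8: f ≡ 0 at y ∈ ∅; g ≡ 0 at y ∈ ∅; common: ∅.
  x = 9: f ≡ 0 at y ∈ ∅; g ≡ 0 at y ∈ ∅; common: ∅.
  x = 10: f ≡ 0 at y ∈ ∅; g ≡ 0 at y ∈ ∅; common: ∅.
Collecting: common zeros = ∅, so the count is 0.
Comparison with the Bézout bound: 0 ≤ 1 = deg(f)·deg(g), as expected for curves with no common component (the affine F_11-count falls short of the bound because intersections may lie at infinity, over extension fields, or carry multiplicity).


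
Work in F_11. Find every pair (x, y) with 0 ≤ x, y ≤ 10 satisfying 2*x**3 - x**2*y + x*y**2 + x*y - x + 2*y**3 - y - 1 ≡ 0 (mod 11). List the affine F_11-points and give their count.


Affine F_11-points: {(0, 1), (1, 0), (1, 6), (1, 10), (2, 9), (3, 3), (3, 4), (3, 8), (6, 3), (6, 7), (6, 9), (7, 10), (8, 1), (8, 7), (8, 10), (9, 1), (9, 3), (9, 8)}; count = 18.

For each of the 121 pairs (x, y) ∈ F_11², evaluate f(x, y) mod 11. Record the zeros.
  x = 0: [0↦10, 1↦0, 2↦2, 3↦6, 4↦2, 5↦2, 6↦7, 7↦7, 8↦3, 9↦7, 10↦9]  zeros at y ∈ {1}
  x = 1: [0↦0, 1↦2, 2↦7, 3↦5, 4↦8, 5↦6, 6↦0, 7↦2, 8↦2, 9↦1, 10↦0]  zeros at y ∈ {0, 6, 10}
  x = 2: [0↦2, 1↦3, 2↦9, 3↦10, 4↦7, 5↦1, 6↦4, 7↦6, 8↦8, 9↦0, 10↦5]  zeros at y ∈ {9}
  x = 3: [0↦6, 1↦4, 2↦9, 3↦0, 4↦0, 5↦10, 6↦9, 7↦9, 8↦0, 9↦5, 10↦3]  zeros at y ∈ {3, 4, 8}
  x = 4: [0↦2, 1↦6, 2↦8, 3↦9, 4↦10, 5↦1, 6↦5, 7↦1, 8↦1, 9↦6, 10↦6]  zeros at y ∈ ∅
  x = 5: [0↦2, 1↦10, 2↦7, 3↦5, 4↦5, 5↦8, 6↦4, 7↦5, 8↦1, 9↦4, 10↦4]  zeros at y ∈ ∅
  x = 6: [0↦7, 1↦6, 2↦7, 3↦0, 4↦8, 5↦10, 6↦7, 7↦0, 8↦1, 9↦0, 10↦9]  zeros at y ∈ {3, 7, 9}
  x = 7: [0↦7, 1↦6, 2↦9, 3↦6, 4↦9, 5↦8, 6↦4, 7↦9, 8↦2, 9↦6, 10↦0]  zeros at y ∈ {10}
  x = 8: [0↦3, 1↦0, 2↦3, 3↦2, 4↦9, 5↦3, 6↦7, 7↦0, 8↦5, 9↦1, 10↦0]  zeros at y ∈ {1, 7, 10}
  x = 9: [0↦7, 1↦0, 2↦1, 3↦0, 4↦9, 5↦7, 6↦6, 7↦7, 8↦0, 9↦8, 10↦10]  zeros at y ∈ {1, 3, 8}
  x = 10: [0↦9, 1↦7, 2↦4, 3↦1, 4↦10, 5↦10, 6↦2, 7↦9, 8↦10, 9↦6, 10↦9]  zeros at y ∈ ∅
Collecting zeros: affine points = {(0, 1), (1, 0), (1, 6), (1, 10), (2, 9), (3, 3), (3, 4), (3, 8), (6, 3), (6, 7), (6, 9), (7, 10), (8, 1), (8, 7), (8, 10), (9, 1), (9, 3), (9, 8)}.
Total count |C(F_11)_aff| = 18.


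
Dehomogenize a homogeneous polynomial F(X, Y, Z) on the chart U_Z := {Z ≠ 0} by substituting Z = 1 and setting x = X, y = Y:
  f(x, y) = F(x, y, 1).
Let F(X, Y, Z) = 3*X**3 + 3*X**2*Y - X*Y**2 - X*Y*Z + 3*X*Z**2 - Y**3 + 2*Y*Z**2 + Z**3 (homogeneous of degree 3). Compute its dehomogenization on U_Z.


f(x, y) = 3*x**3 + 3*x**2*y - x*y**2 - x*y + 3*x - y**3 + 2*y + 1

On U_Z we set Z = 1. Each monomial c·X^i·Y^j·Z^k in F becomes c·x^i·y^j·1^k = c·x^i·y^j.
Substituting Z = 1: F(X, Y, 1) = 3*x**3 + 3*x**2*y - x*y**2 - x*y + 3*x - y**3 + 2*y + 1.
Note: deg(f) ≤ deg(F) = 3; strict inequality happens when F is divisible by Z (lost terms).


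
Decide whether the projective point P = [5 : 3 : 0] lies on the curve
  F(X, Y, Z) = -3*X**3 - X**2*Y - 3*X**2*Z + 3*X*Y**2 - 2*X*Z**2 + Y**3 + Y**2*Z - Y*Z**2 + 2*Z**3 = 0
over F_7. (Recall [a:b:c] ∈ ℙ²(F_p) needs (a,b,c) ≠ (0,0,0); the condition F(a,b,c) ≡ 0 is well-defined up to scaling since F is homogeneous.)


F(5,3,0) ≡ 6 (mod 7); P is NOT on the curve.

Evaluate F(5, 3, 0) term-by-term (mod 7).
  -3*X**3 ↦ -3·125·1·1 = -375
  -X**2*Y ↦ -1·25·3·1 = -75
  -3*X**2*Z ↦ -3·25·1·0 = 0
  3*X*Y**2 ↦ 3·5·9·1 = 135
  -2*X*Z**2 ↦ -2·5·1·0 = 0
  Y**3 ↦ 1·1·27·1 = 27
  Y**2*Z ↦ 1·1·9·0 = 0
  -Y*Z**2 ↦ -1·1·3·0 = 0
  2*Z**3 ↦ 2·1·1·0 = 0
Sum: F(5, 3, 0) = (-375) + (-75) + (0) + (135) + (0) + (27) + (0) + (0) + (0) = -288.
Reducing mod 7: -288 ≡ 6 (mod 7).
Since F(a, b, c) ≡ 6 ≠ 0 (mod 7), P does NOT lie on the curve.


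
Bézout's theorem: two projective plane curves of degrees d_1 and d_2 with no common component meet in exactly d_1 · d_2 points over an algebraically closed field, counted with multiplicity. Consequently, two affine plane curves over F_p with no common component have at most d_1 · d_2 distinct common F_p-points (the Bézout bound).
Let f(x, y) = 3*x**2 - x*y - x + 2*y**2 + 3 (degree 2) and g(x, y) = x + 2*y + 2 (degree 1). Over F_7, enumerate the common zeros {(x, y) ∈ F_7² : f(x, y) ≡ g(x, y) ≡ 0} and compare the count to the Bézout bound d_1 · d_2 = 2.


Common zeros: {(4, 4), (6, 3)}; count = 2; Bézout bound = 2.

deg(f) = 2, deg(g) = 1, so Bézout bound = 2.
Scan x ∈ F_7. For each x, list the y ∈ F_7 with f(x, y) ≡ 0 and those with g(x, y) ≡ 0 (mod 7); the common zeros in that column are the intersection.
  x = 0: f ≡ 0 at y ∈ {3, 4}; g ≡ 0 at y ∈ {6}; common: ∅.
  x = 1: f ≡ 0 at y ∈ ∅; g ≡ 0 at y ∈ {2}; common: ∅.
  x = 2: f ≡ 0 at y ∈ ∅; g ≡ 0 at y ∈ {5}; common: ∅.
  x = 3: f ≡ 0 at y ∈ ∅; g ≡ 0 at y ∈ {1}; common: ∅.
  x = 4: f ≡ 0 at y ∈ {4, 5}; g ≡ 0 at y ∈ {4}; common: {4}.
  x = 5: f ≡ 0 at y ∈ {1, 5}; g ≡ 0 at y ∈ {0}; common: ∅.
  x = 6: f ≡ 0 at y ∈ {0, 3}; g ≡ 0 at y ∈ {3}; common: {3}.
Collecting: common zeros = {(4, 4), (6, 3)}, so the count is 2.
Comparison with the Bézout bound: 2 ≤ 2 = deg(f)·deg(g), as expected for curves with no common component (the bound is attained).


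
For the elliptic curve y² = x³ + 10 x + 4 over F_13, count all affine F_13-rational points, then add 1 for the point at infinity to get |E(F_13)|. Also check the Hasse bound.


Affine points = {(0, 2), (0, 11), (3, 3), (3, 10), (4, 2), (4, 11), (5, 6), (5, 7), (7, 1), (7, 12), (9, 2), (9, 11), (10, 5), (10, 8)}; affine count = 14; |E(F_13)| = 15.

Discriminant check: Δ ∝ 4a³ + 27b² = 4·10³ + 27·4² = 4·1000 + 27·16 ≡ 12 (mod 13). Nonzero ⇒ E is nonsingular.
For each x ∈ F_13, compute rhs = x³ + 10·x + 4 mod 13, then count y ∈ F_13 with y² ≡ rhs.
  x = 0: rhs = 4, matching y values: 2, 11 (2 points).
  x = 1: rhs = 2, matching y values: none (0 points).
  x = 2: rhs = 6, matching y values: none (0 points).
  x = 3: rhs = 9, matching y values: 3, 10 (2 points).
  x = 4: rhs = 4, matching y values: 2, 11 (2 points).
  x = 5: rhs = 10, matching y values: 6, 7 (2 points).
  x = 6: rhs = 7, matching y values: none (0 points).
  x = 7: rhs = 1, matching y values: 1, 12 (2 points).
  x = 8: rhs = 11, matching y values: none (0 points).
  x = 9: rhs = 4, matching y values: 2, 11 (2 points).
  x = 10: rhs = 12, matching y values: 5, 8 (2 points).
  x = 11: rhs = 2, matching y values: none (0 points).
  x = 12: rhs = 6, matching y values: none (0 points).
Total affine count: 14.
Full point count |E(F_13)| = 14 + 1 = 15.
Hasse bound: |15 − (13+1)| = |1| = 1 ≤ 2√13 ≈ 7.2111 ✓.


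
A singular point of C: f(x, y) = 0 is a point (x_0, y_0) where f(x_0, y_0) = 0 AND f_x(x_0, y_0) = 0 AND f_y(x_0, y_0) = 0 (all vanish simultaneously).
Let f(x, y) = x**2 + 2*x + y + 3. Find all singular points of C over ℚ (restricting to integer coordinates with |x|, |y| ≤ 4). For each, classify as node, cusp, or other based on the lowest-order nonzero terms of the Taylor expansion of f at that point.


No singular points in the scanned grid; C is smooth there.

Compute partial derivatives:
  f_x = 2*x + 2.
  f_y = 1.
f_y = 1 is a nonzero constant, so f_y never vanishes: no point (x, y) can satisfy f = f_x = f_y = 0. In particular no (x, y) ∈ {−4, ..., 4}² is singular; the curve is smooth.


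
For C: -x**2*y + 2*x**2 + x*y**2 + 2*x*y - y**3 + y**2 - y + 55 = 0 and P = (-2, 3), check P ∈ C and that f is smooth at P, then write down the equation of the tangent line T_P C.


Tangent line at P: 19*x - 42*y + 164 = 0.

Step 1: f(-2, 3) = 0, so P lies on C.
Step 2: partial derivatives
  f_x(x, y) = -2*x*y + 4*x + y**2 + 2*y, f_y(x, y) = -x**2 + 2*x*y + 2*x - 3*y**2 + 2*y - 1.
  f_x(P) = 19, f_y(P) = -42 (gradient nonzero, so P is smooth).
Step 3: tangent line at P: 19·(x − -2) + -42·(y − 3) = 0.
Expanding: 19*x - 42*y + 164 = 0.


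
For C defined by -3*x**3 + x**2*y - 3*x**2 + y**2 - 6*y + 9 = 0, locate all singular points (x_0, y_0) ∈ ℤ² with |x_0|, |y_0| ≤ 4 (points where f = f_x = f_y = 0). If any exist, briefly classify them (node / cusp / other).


Singular points: {(0, 3)}; classification: cusp.

Compute partial derivatives:
  f_x = -9*x**2 + 2*x*y - 6*x.
  f_y = x**2 + 2*y - 6.
Scan x_0 ∈ {−4, ..., 4}. For each x_0, f_y(x_0, y) is a polynomial in y; find its integer roots y ∈ {−4, ..., 4}, then test f_x and f at those candidates.
  x = -4: f_y(-4, y) = 2*y + 10; no integer root y with |y| ≤ 4.
  x = -3: f_y(-3, y) = 2*y + 3; no integer root y with |y| ≤ 4.
  x = -2: f_y(-2, y) = 2*y - 2; vanishes at y ∈ {1}. (-2, 1): f_x = -28 ≠ 0.
  x = -1: f_y(-1, y) = 2*y - 5; no integer root y with |y| ≤ 4.
  x = 0: f_y(0, y) = 2*y - 6; vanishes at y ∈ {3}. (0, 3): f_x = 0, f = 0 — SINGULAR.
  x = 1: f_y(1, y) = 2*y - 5; no integer root y with |y| ≤ 4.
  x = 2: f_y(2, y) = 2*y - 2; vanishes at y ∈ {1}. (2, 1): f_x = -44 ≠ 0.
  x = 3: f_y(3, y) = 2*y + 3; no integer root y with |y| ≤ 4.
  x = 4: f_y(4, y) = 2*y + 10; no integer root y with |y| ≤ 4.
Only singular point on the grid: (0, 3).
Classify: substitute x = 0 + u, y = 3 + v and expand: f = -3*u**3 + u**2*v + v**2.
No constant or linear terms (consistent with a singular point). Quadratic part: v**2. Cubic part: -3*u**3 + u**2*v.
The quadratic part v**2 is a perfect square, so there is a single (double) tangent line v = 0, i.e. y = 3. Restricting the cubic part to that line (v = 0) leaves -3*u**3 ≠ 0, so f is not divisible by v and the branch is v² ≈ 3*u**3 to lowest order — this is a cusp.
Classification: cusp.


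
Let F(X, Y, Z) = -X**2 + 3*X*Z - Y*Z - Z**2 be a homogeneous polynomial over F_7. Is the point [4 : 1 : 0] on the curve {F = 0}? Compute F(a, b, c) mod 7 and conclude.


F(4,1,0) ≡ 5 (mod 7); P is NOT on the curve.

Evaluate F(4, 1, 0) term-by-term (mod 7).
  -X**2 ↦ -1·16·1·1 = -16
  3*X*Z ↦ 3·4·1·0 = 0
  -Y*Z ↦ -1·1·1·0 = 0
  -Z**2 ↦ -1·1·1·0 = 0
Sum: F(4, 1, 0) = (-16) + (0) + (0) + (0) = -16.
Reducing mod 7: -16 ≡ 5 (mod 7).
Since F(a, b, c) ≡ 5 ≠ 0 (mod 7), P does NOT lie on the curve.


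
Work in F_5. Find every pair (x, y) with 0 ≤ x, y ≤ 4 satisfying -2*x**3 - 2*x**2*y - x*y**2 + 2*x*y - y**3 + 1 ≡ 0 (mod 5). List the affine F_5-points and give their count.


Affine F_5-points: {(0, 1), (2, 0)}; count = 2.

For each of the 25 pairs (x, y) ∈ F_5², evaluate f(x, y) mod 5. Record the zeros.
  x = 0: [0↦1, 1↦0, 2↦3, 3↦4, 4↦2]  zeros at y ∈ {1}
  x = 1: [0↦4, 1↦2, 2↦2, 3↦3, 4↦4]  zeros at y ∈ ∅
  x = 2: [0↦0, 1↦3, 2↦1, 3↦3, 4↦3]  zeros at y ∈ {0}
  x = 3: [0↦2, 1↦1, 2↦3, 3↦2, 4↦2]  zeros at y ∈ ∅
  x = 4: [0↦3, 1↦4, 2↦1, 3↦3, 4↦4]  zeros at y ∈ ∅
Collecting zeros: affine points = {(0, 1), (2, 0)}.
Total count |C(F_5)_aff| = 2.


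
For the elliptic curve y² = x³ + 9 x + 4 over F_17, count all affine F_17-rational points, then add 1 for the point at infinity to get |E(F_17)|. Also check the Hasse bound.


Affine points = {(0, 2), (0, 15), (2, 8), (2, 9), (4, 6), (4, 11), (5, 2), (5, 15), (6, 6), (6, 11), (7, 6), (7, 11), (9, 7), (9, 10), (12, 2), (12, 15), (14, 1), (14, 16)}; affine count = 18; |E(F_17)| = 19.

Discriminant check: Δ ∝ 4a³ + 27b² = 4·9³ + 27·4² = 4·729 + 27·16 ≡ 16 (mod 17). Nonzero ⇒ E is nonsingular.
For each x ∈ F_17, compute rhs = x³ + 9·x + 4 mod 17, then count y ∈ F_17 with y² ≡ rhs.
  x = 0: rhs = 4, matching y values: 2, 15 (2 points).
  x = 1: rhs = 14, matching y values: none (0 points).
  x = 2: rhs = 13, matching y values: 8, 9 (2 points).
  x = 3: rhs = 7, matching y values: none (0 points).
  x = 4: rhs = 2, matching y values: 6, 11 (2 points).
  x = 5: rhs = 4, matching y values: 2, 15 (2 points).
  x = 6: rhs = 2, matching y values: 6, 11 (2 points).
  x = 7: rhs = 2, matching y values: 6, 11 (2 points).
  x = 8: rhs = 10, matching y values: none (0 points).
  x = 9: rhs = 15, matching y values: 7, 10 (2 points).
  x = 10: rhs = 6, matching y values: none (0 points).
  x = 11: rhs = 6, matching y values: none (0 points).
  x = 12: rhs = 4, matching y values: 2, 15 (2 points).
  x = 13: rhs = 6, matching y values: none (0 points).
  x = 14: rhs = 1, matching y values: 1, 16 (2 points).
  x = 15: rhs = 12, matching y values: none (0 points).
  x = 16: rhs = 11, matching y values: none (0 points).
Total affine count: 18.
Full point count |E(F_17)| = 18 + 1 = 19.
Hasse bound: |19 − (17+1)| = |1| = 1 ≤ 2√17 ≈ 8.2462 ✓.


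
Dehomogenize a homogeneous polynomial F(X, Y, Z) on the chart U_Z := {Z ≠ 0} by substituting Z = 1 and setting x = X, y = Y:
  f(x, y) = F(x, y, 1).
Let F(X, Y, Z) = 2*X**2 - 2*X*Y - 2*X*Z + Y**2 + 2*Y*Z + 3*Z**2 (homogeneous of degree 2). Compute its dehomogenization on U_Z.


f(x, y) = 2*x**2 - 2*x*y - 2*x + y**2 + 2*y + 3

On U_Z we set Z = 1. Each monomial c·X^i·Y^j·Z^k in F becomes c·x^i·y^j·1^k = c·x^i·y^j.
Substituting Z = 1: F(X, Y, 1) = 2*x**2 - 2*x*y - 2*x + y**2 + 2*y + 3.
Note: deg(f) ≤ deg(F) = 2; strict inequality happens when F is divisible by Z (lost terms).


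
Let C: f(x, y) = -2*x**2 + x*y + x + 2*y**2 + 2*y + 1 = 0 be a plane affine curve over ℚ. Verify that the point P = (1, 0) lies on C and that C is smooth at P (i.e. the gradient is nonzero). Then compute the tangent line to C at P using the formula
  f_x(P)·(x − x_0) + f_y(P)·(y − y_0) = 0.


Tangent line at P: -3*x + 3*y + 3 = 0.

Step 1: f(1, 0) = 0, so P lies on C.
Step 2: partial derivatives
  f_x(x, y) = -4*x + y + 1, f_y(x, y) = x + 4*y + 2.
  f_x(P) = -3, f_y(P) = 3 (gradient nonzero, so P is smooth).
Step 3: tangent line at P: -3·(x − 1) + 3·(y − 0) = 0.
Expanding: -3*x + 3*y + 3 = 0.


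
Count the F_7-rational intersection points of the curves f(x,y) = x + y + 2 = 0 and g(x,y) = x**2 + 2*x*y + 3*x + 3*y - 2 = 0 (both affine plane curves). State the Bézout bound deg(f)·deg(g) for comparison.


Common zeros: ∅; count = 0; Bézout bound = 2.

deg(f) = 1, deg(g) = 2, so Bézout bound = 2.
Scan x ∈ F_7. For each x, list the y ∈ F_7 with f(x, y) ≡ 0 and those with g(x, y) ≡ 0 (mod 7); the common zeros in that column are the intersection.
  x = 0: f ≡ 0 at y ∈ {5}; g ≡ 0 at y ∈ {3}; common: ∅.
  x = 1: f ≡ 0 at y ∈ {4}; g ≡ 0 at y ∈ {1}; common: ∅.
  x = 2: f ≡ 0 at y ∈ {3}; g ≡ 0 at y ∈ ∅; common: ∅.
  x = 3: f ≡ 0 at y ∈ {2}; g ≡ 0 at y ∈ {6}; common: ∅.
  x = 4: f ≡ 0 at y ∈ {1}; g ≡ 0 at y ∈ {4}; common: ∅.
  x = 5: f ≡ 0 at y ∈ {0}; g ≡ 0 at y ∈ {3}; common: ∅.
  x = 6: f ≡ 0 at y ∈ {6}; g ≡ 0 at y ∈ {4}; common: ∅.
Collecting: common zeros = ∅, so the count is 0.
Comparison with the Bézout bound: 0 ≤ 2 = deg(f)·deg(g), as expected for curves with no common component (the affine F_7-count falls short of the bound because intersections may lie at infinity, over extension fields, or carry multiplicity).


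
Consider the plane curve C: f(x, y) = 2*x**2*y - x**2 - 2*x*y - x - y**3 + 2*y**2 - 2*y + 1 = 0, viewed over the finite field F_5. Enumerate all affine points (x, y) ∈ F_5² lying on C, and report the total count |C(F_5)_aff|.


Affine F_5-points: {(0, 1), (1, 2), (2, 0), (3, 1), (3, 3), (4, 2)}; count = 6.

For each of the 25 pairs (x, y) ∈ F_5², evaluate f(x, y) mod 5. Record the zeros.
  x = 0: [0↦1, 1↦0, 2↦2, 3↦1, 4↦1]  zeros at y ∈ {1}
  x = 1: [0↦4, 1↦3, 2↦0, 3↦4, 4↦4]  zeros at y ∈ {2}
  x = 2: [0↦0, 1↦3, 2↦4, 3↦2, 4↦1]  zeros at y ∈ {0}
  x = 3: [0↦4, 1↦0, 2↦4, 3↦0, 4↦2]  zeros at y ∈ {1, 3}
  x = 4: [0↦1, 1↦4, 2↦0, 3↦3, 4↦2]  zeros at y ∈ {2}
Collecting zeros: affine points = {(0, 1), (1, 2), (2, 0), (3, 1), (3, 3), (4, 2)}.
Total count |C(F_5)_aff| = 6.


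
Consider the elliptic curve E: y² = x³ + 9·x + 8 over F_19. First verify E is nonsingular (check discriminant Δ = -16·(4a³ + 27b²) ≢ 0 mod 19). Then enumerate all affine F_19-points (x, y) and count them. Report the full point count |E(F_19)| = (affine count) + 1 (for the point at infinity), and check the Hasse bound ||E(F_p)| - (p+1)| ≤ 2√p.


Affine points = {(3, 9), (3, 10), (5, 8), (5, 11), (9, 1), (9, 18), (12, 1), (12, 18), (13, 2), (13, 17), (14, 3), (14, 16), (16, 7), (16, 12), (17, 1), (17, 18), (18, 6), (18, 13)}; affine count = 18; |E(F_19)| = 19.

Discriminant check: Δ ∝ 4a³ + 27b² = 4·9³ + 27·8² = 4·729 + 27·64 ≡ 8 (mod 19). Nonzero ⇒ E is nonsingular.
For each x ∈ F_19, compute rhs = x³ + 9·x + 8 mod 19, then count y ∈ F_19 with y² ≡ rhs.
  x = 0: rhs = 8, matching y values: none (0 points).
  x = 1: rhs = 18, matching y values: none (0 points).
  x = 2: rhs = 15, matching y values: none (0 points).
  x = 3: rhs = 5, matching y values: 9, 10 (2 points).
  x = 4: rhs = 13, matching y values: none (0 points).
  x = 5: rhs = 7, matching y values: 8, 11 (2 points).
  x = 6: rhs = 12, matching y values: none (0 points).
  x = 7: rhs = 15, matching y values: none (0 points).
  x = 8: rhs = 3, matching y values: none (0 points).
  x = 9: rhs = 1, matching y values: 1, 18 (2 points).
  x = 10: rhs = 15, matching y values: none (0 points).
  x = 11: rhs = 13, matching y values: none (0 points).
  x = 12: rhs = 1, matching y values: 1, 18 (2 points).
  x = 13: rhs = 4, matching y values: 2, 17 (2 points).
  x = 14: rhs = 9, matching y values: 3, 16 (2 points).
  x = 15: rhs = 3, matching y values: none (0 points).
  x = 16: rhs = 11, matching y values: 7, 12 (2 points).
  x = 17: rhs = 1, matching y values: 1, 18 (2 points).
  x = 18: rhs = 17, matching y values: 6, 13 (2 points).
Total affine count: 18.
Full point count |E(F_19)| = 18 + 1 = 19.
Hasse bound: |19 − (19+1)| = |-1| = 1 ≤ 2√19 ≈ 8.7178 ✓.
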